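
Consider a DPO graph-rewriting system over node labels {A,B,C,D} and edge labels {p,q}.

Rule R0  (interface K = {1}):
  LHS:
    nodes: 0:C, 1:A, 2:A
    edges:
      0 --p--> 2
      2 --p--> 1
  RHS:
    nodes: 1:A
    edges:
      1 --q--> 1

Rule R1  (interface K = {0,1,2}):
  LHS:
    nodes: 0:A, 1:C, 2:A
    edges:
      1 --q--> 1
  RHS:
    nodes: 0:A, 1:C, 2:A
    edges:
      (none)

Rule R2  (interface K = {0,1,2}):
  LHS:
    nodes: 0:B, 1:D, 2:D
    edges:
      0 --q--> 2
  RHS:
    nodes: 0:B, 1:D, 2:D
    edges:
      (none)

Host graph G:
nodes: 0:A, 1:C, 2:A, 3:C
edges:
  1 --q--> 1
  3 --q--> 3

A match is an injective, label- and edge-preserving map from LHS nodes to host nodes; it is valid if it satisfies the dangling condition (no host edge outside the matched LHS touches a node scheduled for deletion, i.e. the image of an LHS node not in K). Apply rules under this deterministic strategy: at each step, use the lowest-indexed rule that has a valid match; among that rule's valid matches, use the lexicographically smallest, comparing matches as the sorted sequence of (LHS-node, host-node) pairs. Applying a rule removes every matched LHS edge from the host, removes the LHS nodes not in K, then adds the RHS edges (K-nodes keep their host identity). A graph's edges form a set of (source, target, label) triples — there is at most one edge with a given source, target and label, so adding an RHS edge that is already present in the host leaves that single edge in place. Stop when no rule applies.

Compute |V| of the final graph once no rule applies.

initial: |V|=4 |E|=2  E = 1-q->1 3-q->3
step 1: apply R1 at {0↦0, 1↦1, 2↦2}  → |V|=4 |E|=1  E = 3-q->3
step 2: apply R1 at {0↦0, 1↦3, 2↦2}  → |V|=4 |E|=0  E = ∅
normal form: no rule applies after step 2
NF nodes: {0:A, 1:C, 2:A, 3:C}

Answer: 4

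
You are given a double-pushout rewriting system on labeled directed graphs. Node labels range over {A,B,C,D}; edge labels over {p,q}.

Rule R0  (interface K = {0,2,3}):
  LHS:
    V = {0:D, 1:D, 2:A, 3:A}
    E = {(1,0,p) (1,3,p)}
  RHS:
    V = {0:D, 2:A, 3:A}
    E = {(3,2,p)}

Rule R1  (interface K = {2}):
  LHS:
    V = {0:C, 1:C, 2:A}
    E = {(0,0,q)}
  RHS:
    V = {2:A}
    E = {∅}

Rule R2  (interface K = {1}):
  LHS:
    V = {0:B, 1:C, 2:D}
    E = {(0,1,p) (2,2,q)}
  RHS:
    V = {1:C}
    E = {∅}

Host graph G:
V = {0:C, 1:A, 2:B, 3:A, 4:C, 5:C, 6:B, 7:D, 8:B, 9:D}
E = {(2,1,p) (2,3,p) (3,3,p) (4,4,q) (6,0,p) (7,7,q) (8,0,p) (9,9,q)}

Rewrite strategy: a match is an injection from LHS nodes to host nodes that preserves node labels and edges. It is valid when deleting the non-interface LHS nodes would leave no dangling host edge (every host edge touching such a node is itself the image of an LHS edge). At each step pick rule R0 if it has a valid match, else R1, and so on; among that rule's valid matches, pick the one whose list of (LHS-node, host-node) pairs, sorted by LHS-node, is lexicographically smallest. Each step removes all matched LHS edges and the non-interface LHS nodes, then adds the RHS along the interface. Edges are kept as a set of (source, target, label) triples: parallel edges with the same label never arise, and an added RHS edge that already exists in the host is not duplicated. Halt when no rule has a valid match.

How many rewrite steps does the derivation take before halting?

Answer: 3

Rewrite trace:
start.  V:10 E:8  edges: 2-p->1 2-p->3 3-p->3 4-q->4 6-p->0 7-q->7 8-p->0 9-q->9
1. fire R1 via {0↦4, 1↦5, 2↦1}  →  V:8 E:7  edges: 2-p->1 2-p->3 3-p->3 6-p->0 7-q->7 8-p->0 9-q->9
2. fire R2 via {0↦6, 1↦0, 2↦7}  →  V:6 E:5  edges: 2-p->1 2-p->3 3-p->3 8-p->0 9-q->9
3. fire R2 via {0↦8, 1↦0, 2↦9}  →  V:4 E:3  edges: 2-p->1 2-p->3 3-p->3
final graph: no rule applies after step 3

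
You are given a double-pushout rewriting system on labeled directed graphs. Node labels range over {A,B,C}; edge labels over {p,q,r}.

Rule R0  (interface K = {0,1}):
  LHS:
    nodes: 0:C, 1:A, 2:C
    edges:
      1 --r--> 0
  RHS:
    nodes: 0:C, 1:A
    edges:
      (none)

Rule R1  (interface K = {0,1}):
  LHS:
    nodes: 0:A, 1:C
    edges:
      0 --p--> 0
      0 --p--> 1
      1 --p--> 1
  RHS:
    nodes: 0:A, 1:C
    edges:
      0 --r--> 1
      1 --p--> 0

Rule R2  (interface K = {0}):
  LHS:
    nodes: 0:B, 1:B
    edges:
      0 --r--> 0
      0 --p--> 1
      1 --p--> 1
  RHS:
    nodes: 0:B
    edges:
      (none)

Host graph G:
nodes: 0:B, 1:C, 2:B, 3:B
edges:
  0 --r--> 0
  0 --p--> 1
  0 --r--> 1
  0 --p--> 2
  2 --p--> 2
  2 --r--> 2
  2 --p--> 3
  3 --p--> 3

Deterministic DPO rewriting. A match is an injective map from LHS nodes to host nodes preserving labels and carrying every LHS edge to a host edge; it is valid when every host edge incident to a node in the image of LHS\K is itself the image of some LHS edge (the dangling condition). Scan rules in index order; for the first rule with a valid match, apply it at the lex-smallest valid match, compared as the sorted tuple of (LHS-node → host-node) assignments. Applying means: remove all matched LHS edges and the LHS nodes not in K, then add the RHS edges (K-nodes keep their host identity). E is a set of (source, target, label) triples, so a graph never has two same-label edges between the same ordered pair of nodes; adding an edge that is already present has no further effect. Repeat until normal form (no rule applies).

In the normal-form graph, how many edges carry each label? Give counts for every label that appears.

Answer: p:1 r:1

Rewrite trace:
[0] host  ⇒  4 nodes, 8 edges  {0-r->0 0-p->1 0-r->1 0-p->2 2-p->2 2-r->2 2-p->3 3-p->3}
[1] R2 @ {0↦2, 1↦3}  ⇒  3 nodes, 5 edges  {0-r->0 0-p->1 0-r->1 0-p->2 2-p->2}
[2] R2 @ {0↦0, 1↦2}  ⇒  2 nodes, 2 edges  {0-p->1 0-r->1}
normal form: no rule applies after step 2
NF edges: [(0, 1, 'p'), (0, 1, 'r')]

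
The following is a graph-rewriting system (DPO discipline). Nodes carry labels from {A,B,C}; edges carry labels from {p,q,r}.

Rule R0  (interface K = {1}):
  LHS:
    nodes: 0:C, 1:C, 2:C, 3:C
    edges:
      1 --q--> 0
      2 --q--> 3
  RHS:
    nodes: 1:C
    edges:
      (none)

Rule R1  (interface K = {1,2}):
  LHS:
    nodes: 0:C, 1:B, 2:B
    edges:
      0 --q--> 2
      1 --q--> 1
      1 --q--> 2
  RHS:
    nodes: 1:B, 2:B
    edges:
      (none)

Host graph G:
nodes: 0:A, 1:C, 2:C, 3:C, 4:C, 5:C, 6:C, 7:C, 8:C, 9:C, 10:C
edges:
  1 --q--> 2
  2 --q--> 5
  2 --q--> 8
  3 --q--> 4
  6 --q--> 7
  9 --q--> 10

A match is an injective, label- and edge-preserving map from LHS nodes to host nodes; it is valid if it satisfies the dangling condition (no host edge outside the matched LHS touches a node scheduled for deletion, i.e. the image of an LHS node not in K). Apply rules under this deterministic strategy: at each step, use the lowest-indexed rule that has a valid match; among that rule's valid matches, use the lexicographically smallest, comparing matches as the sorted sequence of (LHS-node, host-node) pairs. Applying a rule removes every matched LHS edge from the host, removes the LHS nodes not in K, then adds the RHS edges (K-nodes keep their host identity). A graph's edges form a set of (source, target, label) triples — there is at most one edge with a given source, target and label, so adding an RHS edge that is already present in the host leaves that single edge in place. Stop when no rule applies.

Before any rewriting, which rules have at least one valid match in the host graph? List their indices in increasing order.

R0: 12 valid matches — {0↦4, 1↦3, 2↦6, 3↦7}, {0↦4, 1↦3, 2↦9, 3↦10}, {0↦5, 1↦2, 2↦3, 3↦4} (+9 more)
R1: no valid match — LHS pattern not found

Answer: [R0]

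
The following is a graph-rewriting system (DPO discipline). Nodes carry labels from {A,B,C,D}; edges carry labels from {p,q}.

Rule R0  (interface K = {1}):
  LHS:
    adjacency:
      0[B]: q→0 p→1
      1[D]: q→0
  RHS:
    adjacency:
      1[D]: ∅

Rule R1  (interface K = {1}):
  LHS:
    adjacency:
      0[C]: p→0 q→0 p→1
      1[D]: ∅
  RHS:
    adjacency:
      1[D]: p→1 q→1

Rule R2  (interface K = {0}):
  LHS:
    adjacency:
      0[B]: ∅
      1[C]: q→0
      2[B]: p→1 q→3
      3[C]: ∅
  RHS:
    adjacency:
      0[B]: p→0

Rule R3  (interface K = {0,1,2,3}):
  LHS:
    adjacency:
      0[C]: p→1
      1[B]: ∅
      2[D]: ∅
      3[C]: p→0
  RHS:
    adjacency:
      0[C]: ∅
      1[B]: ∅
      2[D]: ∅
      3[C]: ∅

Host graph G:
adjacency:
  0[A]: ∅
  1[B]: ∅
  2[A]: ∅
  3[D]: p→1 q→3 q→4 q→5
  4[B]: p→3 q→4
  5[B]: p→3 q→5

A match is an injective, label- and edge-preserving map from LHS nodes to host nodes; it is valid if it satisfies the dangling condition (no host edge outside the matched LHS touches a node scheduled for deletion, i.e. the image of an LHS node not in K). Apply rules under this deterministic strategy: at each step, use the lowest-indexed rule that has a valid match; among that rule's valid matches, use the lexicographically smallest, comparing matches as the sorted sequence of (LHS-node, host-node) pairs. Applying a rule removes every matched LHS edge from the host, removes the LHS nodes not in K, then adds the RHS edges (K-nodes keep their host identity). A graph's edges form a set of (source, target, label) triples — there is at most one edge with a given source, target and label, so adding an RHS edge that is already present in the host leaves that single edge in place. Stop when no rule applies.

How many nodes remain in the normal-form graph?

Answer: 4

Rewrite trace:
initial: |V|=6 |E|=8  E = 3-p->1 3-q->3 3-q->4 3-q->5 4-p->3 4-q->4 5-p->3 5-q->5
step 1: apply R0 at {0↦4, 1↦3}  → |V|=5 |E|=5  E = 3-p->1 3-q->3 3-q->5 5-p->3 5-q->5
step 2: apply R0 at {0↦5, 1↦3}  → |V|=4 |E|=2  E = 3-p->1 3-q->3
final graph: no rule applies after step 2
NF nodes: {0:A, 1:B, 2:A, 3:D}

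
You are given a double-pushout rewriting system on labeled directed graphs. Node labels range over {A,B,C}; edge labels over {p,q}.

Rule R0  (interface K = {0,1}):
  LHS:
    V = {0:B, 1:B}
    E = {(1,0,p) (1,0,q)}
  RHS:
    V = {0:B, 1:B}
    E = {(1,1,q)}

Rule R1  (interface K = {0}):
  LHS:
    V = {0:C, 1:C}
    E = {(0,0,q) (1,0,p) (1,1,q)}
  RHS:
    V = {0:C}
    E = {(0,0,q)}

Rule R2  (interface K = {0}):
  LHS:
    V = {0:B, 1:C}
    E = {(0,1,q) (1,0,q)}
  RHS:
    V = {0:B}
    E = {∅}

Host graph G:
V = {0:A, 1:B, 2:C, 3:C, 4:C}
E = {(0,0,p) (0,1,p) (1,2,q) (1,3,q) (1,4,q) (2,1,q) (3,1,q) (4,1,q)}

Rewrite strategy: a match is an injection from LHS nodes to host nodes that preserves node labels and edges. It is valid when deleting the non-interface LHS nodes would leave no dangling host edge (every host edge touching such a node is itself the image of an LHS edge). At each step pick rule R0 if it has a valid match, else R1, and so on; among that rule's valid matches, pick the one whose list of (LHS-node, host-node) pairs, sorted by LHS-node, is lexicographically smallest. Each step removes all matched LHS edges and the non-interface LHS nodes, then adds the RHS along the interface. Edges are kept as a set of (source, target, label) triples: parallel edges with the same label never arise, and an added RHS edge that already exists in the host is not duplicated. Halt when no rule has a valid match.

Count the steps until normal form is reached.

initial: |V|=5 |E|=8  E = 0-p->0 0-p->1 1-q->2 1-q->3 1-q->4 2-q->1 3-q->1 4-q->1
step 1: apply R2 at {0↦1, 1↦2}  → |V|=4 |E|=6  E = 0-p->0 0-p->1 1-q->3 1-q->4 3-q->1 4-q->1
step 2: apply R2 at {0↦1, 1↦3}  → |V|=3 |E|=4  E = 0-p->0 0-p->1 1-q->4 4-q->1
step 3: apply R2 at {0↦1, 1↦4}  → |V|=2 |E|=2  E = 0-p->0 0-p->1
normal form: no rule applies after step 3

Answer: 3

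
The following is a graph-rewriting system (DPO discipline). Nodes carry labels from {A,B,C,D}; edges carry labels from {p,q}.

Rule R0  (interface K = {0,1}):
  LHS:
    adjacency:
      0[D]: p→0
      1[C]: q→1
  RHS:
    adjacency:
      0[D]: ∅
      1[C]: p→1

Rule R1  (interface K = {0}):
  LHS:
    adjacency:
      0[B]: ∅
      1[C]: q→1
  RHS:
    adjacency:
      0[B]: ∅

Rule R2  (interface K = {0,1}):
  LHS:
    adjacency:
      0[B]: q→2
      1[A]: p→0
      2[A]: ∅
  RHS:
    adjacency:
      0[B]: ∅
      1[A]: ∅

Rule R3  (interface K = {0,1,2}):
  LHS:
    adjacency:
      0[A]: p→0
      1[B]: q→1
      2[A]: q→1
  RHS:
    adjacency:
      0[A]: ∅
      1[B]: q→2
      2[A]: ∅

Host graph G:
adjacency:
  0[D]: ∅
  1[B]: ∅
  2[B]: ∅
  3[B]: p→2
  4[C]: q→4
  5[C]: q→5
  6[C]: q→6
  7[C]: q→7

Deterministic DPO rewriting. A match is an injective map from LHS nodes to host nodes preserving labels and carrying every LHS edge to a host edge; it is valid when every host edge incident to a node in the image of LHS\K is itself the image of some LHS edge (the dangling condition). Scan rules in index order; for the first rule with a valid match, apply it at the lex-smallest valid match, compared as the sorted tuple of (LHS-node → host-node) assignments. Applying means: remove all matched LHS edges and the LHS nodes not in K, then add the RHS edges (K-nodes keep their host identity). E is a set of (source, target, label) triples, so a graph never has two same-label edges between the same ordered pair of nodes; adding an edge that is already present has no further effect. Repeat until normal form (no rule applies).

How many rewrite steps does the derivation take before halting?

Answer: 4

Derivation:
[0] host  ⇒  8 nodes, 5 edges  {3-p->2 4-q->4 5-q->5 6-q->6 7-q->7}
[1] R1 @ {0↦1, 1↦4}  ⇒  7 nodes, 4 edges  {3-p->2 5-q->5 6-q->6 7-q->7}
[2] R1 @ {0↦1, 1↦5}  ⇒  6 nodes, 3 edges  {3-p->2 6-q->6 7-q->7}
[3] R1 @ {0↦1, 1↦6}  ⇒  5 nodes, 2 edges  {3-p->2 7-q->7}
[4] R1 @ {0↦1, 1↦7}  ⇒  4 nodes, 1 edges  {3-p->2}
halt: no rule applies after step 4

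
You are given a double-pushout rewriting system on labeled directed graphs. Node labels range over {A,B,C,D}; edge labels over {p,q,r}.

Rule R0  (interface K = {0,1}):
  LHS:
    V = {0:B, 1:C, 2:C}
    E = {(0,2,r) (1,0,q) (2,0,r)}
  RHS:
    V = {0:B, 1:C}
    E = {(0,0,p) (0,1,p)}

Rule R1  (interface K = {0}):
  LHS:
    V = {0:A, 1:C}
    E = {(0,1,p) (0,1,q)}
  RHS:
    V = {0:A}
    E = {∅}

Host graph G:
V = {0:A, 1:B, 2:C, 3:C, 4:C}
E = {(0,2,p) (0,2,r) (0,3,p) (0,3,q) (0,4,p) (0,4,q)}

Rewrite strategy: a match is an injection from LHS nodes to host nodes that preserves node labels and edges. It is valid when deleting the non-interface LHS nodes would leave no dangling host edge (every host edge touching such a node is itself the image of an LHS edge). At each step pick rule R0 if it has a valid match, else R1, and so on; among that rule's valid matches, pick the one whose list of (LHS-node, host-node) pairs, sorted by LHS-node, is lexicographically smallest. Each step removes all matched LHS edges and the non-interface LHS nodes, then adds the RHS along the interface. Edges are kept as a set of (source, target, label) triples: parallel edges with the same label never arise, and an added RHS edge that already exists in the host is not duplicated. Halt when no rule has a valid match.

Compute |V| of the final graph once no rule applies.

[0] host  ⇒  5 nodes, 6 edges  {0-p->2 0-r->2 0-p->3 0-q->3 0-p->4 0-q->4}
[1] R1 @ {0↦0, 1↦3}  ⇒  4 nodes, 4 edges  {0-p->2 0-r->2 0-p->4 0-q->4}
[2] R1 @ {0↦0, 1↦4}  ⇒  3 nodes, 2 edges  {0-p->2 0-r->2}
final graph: no rule applies after step 2
NF nodes: {0:A, 1:B, 2:C}

Answer: 3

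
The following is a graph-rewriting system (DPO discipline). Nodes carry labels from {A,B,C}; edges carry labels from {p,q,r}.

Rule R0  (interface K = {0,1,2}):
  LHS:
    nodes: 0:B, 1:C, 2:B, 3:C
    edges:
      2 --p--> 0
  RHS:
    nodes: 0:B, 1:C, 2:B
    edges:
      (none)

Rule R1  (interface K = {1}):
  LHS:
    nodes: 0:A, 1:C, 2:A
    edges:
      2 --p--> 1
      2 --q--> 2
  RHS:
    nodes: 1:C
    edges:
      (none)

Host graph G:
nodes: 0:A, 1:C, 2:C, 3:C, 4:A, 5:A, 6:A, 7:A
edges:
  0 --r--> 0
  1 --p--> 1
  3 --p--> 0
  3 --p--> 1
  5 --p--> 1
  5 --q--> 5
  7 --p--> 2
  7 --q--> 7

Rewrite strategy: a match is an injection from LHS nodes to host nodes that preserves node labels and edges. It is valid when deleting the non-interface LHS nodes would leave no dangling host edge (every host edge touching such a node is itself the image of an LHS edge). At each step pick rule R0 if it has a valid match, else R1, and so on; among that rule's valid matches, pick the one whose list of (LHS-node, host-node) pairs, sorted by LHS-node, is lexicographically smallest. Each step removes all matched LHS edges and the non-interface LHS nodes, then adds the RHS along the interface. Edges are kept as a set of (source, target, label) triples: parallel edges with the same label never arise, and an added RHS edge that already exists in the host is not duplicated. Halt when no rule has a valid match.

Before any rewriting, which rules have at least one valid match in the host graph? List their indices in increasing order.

R0: no valid match — LHS pattern not found
R1: 4 valid matches — {0↦4, 1↦1, 2↦5}, {0↦4, 1↦2, 2↦7}, {0↦6, 1↦1, 2↦5} (+1 more)

Answer: [R1]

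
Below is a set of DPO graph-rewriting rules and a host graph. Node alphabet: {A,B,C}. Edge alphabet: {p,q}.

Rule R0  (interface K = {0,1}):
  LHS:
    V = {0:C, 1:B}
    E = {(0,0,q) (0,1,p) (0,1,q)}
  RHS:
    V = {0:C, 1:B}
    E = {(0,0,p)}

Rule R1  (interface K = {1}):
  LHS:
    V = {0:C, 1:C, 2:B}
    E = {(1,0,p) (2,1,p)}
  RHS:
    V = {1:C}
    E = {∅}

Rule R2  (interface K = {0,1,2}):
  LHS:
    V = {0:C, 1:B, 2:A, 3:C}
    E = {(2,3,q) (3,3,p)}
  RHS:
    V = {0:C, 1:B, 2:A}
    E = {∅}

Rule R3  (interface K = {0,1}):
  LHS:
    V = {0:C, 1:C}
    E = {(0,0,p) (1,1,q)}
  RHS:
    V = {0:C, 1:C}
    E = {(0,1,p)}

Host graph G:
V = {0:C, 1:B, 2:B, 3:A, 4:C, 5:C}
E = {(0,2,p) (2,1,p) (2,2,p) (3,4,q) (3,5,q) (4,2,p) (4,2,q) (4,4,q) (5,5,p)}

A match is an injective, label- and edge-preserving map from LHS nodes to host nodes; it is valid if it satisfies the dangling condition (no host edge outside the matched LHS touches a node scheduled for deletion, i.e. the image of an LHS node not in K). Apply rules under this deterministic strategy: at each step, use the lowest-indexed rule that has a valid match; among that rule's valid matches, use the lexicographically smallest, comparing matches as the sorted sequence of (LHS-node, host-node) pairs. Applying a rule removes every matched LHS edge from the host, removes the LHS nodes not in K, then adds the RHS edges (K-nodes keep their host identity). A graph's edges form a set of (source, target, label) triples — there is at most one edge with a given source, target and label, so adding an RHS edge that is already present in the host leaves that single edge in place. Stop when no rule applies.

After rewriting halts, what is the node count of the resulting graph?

[0] host  ⇒  6 nodes, 9 edges  {0-p->2 2-p->1 2-p->2 3-q->4 3-q->5 4-p->2 4-q->2 4-q->4 5-p->5}
[1] R0 @ {0↦4, 1↦2}  ⇒  6 nodes, 7 edges  {0-p->2 2-p->1 2-p->2 3-q->4 3-q->5 4-p->4 5-p->5}
[2] R2 @ {0↦0, 1↦1, 2↦3, 3↦4}  ⇒  5 nodes, 5 edges  {0-p->2 2-p->1 2-p->2 3-q->5 5-p->5}
[3] R2 @ {0↦0, 1↦1, 2↦3, 3↦5}  ⇒  4 nodes, 3 edges  {0-p->2 2-p->1 2-p->2}
final graph: no rule applies after step 3
NF nodes: {0:C, 1:B, 2:B, 3:A}

Answer: 4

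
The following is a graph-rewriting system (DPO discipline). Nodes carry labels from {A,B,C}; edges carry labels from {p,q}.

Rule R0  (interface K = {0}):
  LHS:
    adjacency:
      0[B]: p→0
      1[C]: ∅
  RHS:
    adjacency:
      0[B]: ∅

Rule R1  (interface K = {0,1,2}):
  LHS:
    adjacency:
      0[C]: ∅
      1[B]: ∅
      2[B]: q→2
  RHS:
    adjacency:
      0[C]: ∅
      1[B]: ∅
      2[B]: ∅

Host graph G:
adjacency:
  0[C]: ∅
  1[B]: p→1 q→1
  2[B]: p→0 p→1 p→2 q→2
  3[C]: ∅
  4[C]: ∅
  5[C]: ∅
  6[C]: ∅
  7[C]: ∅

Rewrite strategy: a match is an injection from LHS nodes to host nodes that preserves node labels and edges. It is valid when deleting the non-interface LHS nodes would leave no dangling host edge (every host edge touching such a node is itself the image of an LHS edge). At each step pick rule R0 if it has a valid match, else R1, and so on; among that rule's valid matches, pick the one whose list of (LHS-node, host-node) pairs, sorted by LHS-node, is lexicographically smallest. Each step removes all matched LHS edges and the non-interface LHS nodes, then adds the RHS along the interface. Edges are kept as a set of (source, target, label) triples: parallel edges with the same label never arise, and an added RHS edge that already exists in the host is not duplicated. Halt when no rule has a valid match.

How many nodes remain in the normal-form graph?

start.  V:8 E:6  edges: 1-p->1 1-q->1 2-p->0 2-p->1 2-p->2 2-q->2
1. fire R0 via {0↦1, 1↦3}  →  V:7 E:5  edges: 1-q->1 2-p->0 2-p->1 2-p->2 2-q->2
2. fire R0 via {0↦2, 1↦4}  →  V:6 E:4  edges: 1-q->1 2-p->0 2-p->1 2-q->2
3. fire R1 via {0↦0, 1↦1, 2↦2}  →  V:6 E:3  edges: 1-q->1 2-p->0 2-p->1
4. fire R1 via {0↦0, 1↦2, 2↦1}  →  V:6 E:2  edges: 2-p->0 2-p->1
normal form: no rule applies after step 4
NF nodes: {0:C, 1:B, 2:B, 5:C, 6:C, 7:C}

Answer: 6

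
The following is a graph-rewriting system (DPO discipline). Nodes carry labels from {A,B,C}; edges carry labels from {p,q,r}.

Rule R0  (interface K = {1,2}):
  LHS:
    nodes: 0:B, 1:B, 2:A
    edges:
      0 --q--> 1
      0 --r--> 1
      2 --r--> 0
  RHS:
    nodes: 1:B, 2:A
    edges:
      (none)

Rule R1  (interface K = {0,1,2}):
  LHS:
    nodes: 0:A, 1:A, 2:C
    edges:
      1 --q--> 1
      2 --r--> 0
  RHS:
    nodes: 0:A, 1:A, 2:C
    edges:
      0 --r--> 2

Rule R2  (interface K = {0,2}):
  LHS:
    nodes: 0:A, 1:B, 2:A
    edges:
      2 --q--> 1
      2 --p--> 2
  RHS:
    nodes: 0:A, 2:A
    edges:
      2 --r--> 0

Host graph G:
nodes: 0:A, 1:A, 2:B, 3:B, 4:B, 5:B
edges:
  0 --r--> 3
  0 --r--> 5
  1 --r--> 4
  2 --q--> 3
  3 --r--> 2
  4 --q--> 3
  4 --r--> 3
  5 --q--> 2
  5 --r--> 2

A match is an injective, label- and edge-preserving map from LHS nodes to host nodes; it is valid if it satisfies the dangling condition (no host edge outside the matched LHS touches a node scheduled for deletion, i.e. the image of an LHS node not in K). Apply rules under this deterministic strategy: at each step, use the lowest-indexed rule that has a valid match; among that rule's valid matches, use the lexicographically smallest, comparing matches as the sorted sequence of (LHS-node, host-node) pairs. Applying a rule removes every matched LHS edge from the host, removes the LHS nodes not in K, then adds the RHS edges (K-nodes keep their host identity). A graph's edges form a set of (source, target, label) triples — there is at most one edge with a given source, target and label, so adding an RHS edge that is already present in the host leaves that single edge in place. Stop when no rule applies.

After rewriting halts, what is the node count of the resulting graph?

Answer: 4

Steps:
[0] host  ⇒  6 nodes, 9 edges  {0-r->3 0-r->5 1-r->4 2-q->3 3-r->2 4-q->3 4-r->3 5-q->2 5-r->2}
[1] R0 @ {0↦4, 1↦3, 2↦1}  ⇒  5 nodes, 6 edges  {0-r->3 0-r->5 2-q->3 3-r->2 5-q->2 5-r->2}
[2] R0 @ {0↦5, 1↦2, 2↦0}  ⇒  4 nodes, 3 edges  {0-r->3 2-q->3 3-r->2}
final graph: no rule applies after step 2
NF nodes: {0:A, 1:A, 2:B, 3:B}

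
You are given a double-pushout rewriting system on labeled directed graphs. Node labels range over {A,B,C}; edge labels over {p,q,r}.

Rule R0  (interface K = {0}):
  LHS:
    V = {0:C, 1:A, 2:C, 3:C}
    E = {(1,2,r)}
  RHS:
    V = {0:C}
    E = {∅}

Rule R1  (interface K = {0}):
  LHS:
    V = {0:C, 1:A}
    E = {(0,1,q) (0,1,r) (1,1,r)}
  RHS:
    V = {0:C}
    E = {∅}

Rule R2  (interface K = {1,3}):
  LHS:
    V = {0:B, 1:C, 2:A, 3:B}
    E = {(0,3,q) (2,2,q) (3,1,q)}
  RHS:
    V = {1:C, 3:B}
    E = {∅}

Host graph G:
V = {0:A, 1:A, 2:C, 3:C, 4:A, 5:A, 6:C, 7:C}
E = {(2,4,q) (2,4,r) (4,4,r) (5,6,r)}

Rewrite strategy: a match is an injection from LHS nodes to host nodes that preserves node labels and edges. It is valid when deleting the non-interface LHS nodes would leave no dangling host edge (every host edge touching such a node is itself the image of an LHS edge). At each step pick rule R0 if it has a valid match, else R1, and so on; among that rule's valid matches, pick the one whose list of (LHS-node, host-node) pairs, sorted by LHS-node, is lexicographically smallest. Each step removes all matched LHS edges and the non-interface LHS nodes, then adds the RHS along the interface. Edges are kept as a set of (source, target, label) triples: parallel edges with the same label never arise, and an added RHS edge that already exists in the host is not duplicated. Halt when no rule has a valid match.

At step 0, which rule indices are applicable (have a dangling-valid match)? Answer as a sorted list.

Answer: [R0,R1]

Derivation:
R0: 4 valid matches — {0↦2, 1↦5, 2↦6, 3↦3}, {0↦2, 1↦5, 2↦6, 3↦7}, {0↦3, 1↦5, 2↦6, 3↦7} (+1 more)
R1: 1 valid match — {0↦2, 1↦4}
R2: no valid match — LHS pattern not found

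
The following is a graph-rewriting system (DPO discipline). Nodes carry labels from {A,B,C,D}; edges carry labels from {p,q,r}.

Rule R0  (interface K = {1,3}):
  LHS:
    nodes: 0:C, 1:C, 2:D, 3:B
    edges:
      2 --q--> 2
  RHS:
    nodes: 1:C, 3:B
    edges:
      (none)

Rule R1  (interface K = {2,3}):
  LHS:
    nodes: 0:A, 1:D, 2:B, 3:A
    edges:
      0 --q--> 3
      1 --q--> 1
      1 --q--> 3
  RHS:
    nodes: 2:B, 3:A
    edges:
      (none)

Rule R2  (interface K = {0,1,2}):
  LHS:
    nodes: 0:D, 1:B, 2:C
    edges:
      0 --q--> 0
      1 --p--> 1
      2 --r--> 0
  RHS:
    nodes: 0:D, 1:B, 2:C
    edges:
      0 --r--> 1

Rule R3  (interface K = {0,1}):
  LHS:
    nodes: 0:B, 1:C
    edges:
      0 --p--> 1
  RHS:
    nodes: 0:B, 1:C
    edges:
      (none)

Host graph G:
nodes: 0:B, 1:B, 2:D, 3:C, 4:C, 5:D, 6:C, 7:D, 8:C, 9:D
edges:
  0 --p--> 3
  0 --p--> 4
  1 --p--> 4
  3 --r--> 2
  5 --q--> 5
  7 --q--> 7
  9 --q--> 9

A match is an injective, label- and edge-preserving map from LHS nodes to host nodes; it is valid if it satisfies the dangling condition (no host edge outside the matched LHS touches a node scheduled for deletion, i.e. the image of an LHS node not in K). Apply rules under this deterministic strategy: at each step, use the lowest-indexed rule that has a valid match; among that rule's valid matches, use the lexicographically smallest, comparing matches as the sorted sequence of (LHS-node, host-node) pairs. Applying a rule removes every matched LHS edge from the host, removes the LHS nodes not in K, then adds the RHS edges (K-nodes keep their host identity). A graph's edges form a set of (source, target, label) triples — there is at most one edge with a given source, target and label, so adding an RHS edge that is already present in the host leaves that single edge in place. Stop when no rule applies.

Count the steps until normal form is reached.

Answer: 6

Derivation:
[0] host  ⇒  10 nodes, 7 edges  {0-p->3 0-p->4 1-p->4 3-r->2 5-q->5 7-q->7 9-q->9}
[1] R0 @ {0↦6, 1↦3, 2↦5, 3↦0}  ⇒  8 nodes, 6 edges  {0-p->3 0-p->4 1-p->4 3-r->2 7-q->7 9-q->9}
[2] R0 @ {0↦8, 1↦3, 2↦7, 3↦0}  ⇒  6 nodes, 5 edges  {0-p->3 0-p->4 1-p->4 3-r->2 9-q->9}
[3] R3 @ {0↦0, 1↦3}  ⇒  6 nodes, 4 edges  {0-p->4 1-p->4 3-r->2 9-q->9}
[4] R3 @ {0↦0, 1↦4}  ⇒  6 nodes, 3 edges  {1-p->4 3-r->2 9-q->9}
[5] R3 @ {0↦1, 1↦4}  ⇒  6 nodes, 2 edges  {3-r->2 9-q->9}
[6] R0 @ {0↦4, 1↦3, 2↦9, 3↦0}  ⇒  4 nodes, 1 edges  {3-r->2}
halt: no rule applies after step 6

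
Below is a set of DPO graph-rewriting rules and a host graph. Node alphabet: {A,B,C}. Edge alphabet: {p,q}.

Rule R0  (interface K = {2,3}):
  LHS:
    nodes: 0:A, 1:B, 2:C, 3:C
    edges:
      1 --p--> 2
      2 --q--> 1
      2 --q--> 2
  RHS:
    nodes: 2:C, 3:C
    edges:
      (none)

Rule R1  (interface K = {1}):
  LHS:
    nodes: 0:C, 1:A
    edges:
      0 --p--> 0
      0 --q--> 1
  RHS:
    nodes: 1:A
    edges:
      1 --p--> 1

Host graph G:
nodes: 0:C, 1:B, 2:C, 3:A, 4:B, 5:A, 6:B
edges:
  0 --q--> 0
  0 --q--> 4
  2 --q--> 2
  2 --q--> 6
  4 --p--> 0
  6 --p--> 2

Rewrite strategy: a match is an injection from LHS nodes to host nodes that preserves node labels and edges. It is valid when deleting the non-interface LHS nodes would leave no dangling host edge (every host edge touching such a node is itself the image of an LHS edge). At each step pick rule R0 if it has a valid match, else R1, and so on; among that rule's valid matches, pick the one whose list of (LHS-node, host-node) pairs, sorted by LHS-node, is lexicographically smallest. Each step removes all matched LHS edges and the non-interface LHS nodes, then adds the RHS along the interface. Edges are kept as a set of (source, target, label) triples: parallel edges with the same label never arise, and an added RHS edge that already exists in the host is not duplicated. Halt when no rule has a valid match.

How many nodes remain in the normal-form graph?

Answer: 3

Steps:
initial: |V|=7 |E|=6  E = 0-q->0 0-q->4 2-q->2 2-q->6 4-p->0 6-p->2
step 1: apply R0 at {0↦3, 1↦4, 2↦0, 3↦2}  → |V|=5 |E|=3  E = 2-q->2 2-q->6 6-p->2
step 2: apply R0 at {0↦5, 1↦6, 2↦2, 3↦0}  → |V|=3 |E|=0  E = ∅
final graph: no rule applies after step 2
NF nodes: {0:C, 1:B, 2:C}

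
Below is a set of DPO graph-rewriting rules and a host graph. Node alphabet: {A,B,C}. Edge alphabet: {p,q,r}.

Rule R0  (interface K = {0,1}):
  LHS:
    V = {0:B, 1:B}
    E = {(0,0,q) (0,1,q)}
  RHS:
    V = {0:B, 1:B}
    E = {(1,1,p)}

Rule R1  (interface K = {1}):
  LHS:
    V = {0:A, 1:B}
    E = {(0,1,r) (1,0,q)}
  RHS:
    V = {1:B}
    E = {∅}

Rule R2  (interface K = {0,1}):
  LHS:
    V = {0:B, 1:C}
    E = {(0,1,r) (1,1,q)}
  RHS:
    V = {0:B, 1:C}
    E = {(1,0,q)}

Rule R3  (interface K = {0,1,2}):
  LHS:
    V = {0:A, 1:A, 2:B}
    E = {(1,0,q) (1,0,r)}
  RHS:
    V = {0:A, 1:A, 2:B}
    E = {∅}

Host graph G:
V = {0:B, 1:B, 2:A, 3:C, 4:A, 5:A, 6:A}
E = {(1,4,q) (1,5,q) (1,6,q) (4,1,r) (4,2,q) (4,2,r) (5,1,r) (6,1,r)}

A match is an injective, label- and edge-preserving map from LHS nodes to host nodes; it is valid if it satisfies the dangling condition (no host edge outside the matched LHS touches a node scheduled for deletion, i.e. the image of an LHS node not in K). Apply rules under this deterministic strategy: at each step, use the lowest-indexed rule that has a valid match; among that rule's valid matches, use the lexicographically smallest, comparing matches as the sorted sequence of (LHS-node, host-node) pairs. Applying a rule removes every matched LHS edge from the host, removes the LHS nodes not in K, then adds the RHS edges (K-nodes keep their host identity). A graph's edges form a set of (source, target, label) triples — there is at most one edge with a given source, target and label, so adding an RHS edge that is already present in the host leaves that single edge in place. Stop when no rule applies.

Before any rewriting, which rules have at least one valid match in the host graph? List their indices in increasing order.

R0: no valid match — LHS pattern not found
R1: 2 valid matches — {0↦5, 1↦1}, {0↦6, 1↦1}
R2: no valid match — LHS pattern not found
R3: 2 valid matches — {0↦2, 1↦4, 2↦0}, {0↦2, 1↦4, 2↦1}

Answer: [R1,R3]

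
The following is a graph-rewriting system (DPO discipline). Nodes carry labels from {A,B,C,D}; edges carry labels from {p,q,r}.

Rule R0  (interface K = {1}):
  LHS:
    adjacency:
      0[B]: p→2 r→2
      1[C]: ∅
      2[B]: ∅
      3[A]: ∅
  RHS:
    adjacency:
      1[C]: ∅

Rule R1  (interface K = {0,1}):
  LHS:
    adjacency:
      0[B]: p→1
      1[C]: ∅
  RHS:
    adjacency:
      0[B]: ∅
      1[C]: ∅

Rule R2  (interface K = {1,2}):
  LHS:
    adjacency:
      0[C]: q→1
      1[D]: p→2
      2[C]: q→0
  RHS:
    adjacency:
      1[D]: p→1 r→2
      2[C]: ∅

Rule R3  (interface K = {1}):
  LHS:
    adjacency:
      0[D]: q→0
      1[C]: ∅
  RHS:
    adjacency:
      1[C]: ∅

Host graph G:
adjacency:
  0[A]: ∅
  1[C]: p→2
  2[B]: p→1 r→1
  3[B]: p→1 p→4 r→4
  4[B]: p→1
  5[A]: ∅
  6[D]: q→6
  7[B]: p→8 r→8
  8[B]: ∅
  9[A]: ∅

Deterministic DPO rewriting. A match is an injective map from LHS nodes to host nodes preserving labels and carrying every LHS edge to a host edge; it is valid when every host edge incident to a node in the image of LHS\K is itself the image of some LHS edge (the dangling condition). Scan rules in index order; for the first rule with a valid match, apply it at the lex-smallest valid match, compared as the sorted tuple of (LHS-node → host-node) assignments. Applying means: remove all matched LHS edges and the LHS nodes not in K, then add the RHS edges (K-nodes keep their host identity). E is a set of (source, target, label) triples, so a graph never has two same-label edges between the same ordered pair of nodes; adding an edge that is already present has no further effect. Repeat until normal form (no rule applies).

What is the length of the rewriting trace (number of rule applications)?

start.  V:10 E:10  edges: 1-p->2 2-p->1 2-r->1 3-p->1 3-p->4 3-r->4 4-p->1 6-q->6 7-p->8 7-r->8
1. fire R0 via {0↦7, 1↦1, 2↦8, 3↦0}  →  V:7 E:8  edges: 1-p->2 2-p->1 2-r->1 3-p->1 3-p->4 3-r->4 4-p->1 6-q->6
2. fire R1 via {0↦2, 1↦1}  →  V:7 E:7  edges: 1-p->2 2-r->1 3-p->1 3-p->4 3-r->4 4-p->1 6-q->6
3. fire R1 via {0↦3, 1↦1}  →  V:7 E:6  edges: 1-p->2 2-r->1 3-p->4 3-r->4 4-p->1 6-q->6
4. fire R1 via {0↦4, 1↦1}  →  V:7 E:5  edges: 1-p->2 2-r->1 3-p->4 3-r->4 6-q->6
5. fire R0 via {0↦3, 1↦1, 2↦4, 3↦5}  →  V:4 E:3  edges: 1-p->2 2-r->1 6-q->6
6. fire R3 via {0↦6, 1↦1}  →  V:3 E:2  edges: 1-p->2 2-r->1
halt: no rule applies after step 6

Answer: 6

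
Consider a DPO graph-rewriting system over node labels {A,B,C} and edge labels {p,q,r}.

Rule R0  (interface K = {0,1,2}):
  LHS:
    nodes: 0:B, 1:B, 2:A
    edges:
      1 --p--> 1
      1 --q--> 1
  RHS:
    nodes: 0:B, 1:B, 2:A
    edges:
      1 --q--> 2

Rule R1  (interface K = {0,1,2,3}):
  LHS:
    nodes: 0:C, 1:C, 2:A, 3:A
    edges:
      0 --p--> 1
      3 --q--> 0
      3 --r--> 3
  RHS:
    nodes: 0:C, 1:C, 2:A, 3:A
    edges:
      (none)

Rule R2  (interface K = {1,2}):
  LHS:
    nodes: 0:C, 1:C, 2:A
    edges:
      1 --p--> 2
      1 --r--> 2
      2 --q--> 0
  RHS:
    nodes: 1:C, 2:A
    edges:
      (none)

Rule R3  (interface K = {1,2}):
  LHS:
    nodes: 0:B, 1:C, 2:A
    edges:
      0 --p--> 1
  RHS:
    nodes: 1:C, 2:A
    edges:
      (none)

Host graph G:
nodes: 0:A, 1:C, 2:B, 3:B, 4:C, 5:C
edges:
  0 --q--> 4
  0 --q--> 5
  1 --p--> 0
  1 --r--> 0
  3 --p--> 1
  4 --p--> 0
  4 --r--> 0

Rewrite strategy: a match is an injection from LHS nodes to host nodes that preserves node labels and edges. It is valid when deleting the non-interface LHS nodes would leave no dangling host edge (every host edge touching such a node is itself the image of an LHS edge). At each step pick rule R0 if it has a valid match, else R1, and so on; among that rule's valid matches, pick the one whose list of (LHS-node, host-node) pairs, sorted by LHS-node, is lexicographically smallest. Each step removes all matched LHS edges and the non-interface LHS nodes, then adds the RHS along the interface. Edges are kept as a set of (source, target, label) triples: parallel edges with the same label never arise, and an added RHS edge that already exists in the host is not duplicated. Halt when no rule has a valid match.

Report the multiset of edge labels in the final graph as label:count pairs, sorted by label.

Answer: p:1 q:1 r:1

Derivation:
initial: |V|=6 |E|=7  E = 0-q->4 0-q->5 1-p->0 1-r->0 3-p->1 4-p->0 4-r->0
step 1: apply R2 at {0↦5, 1↦1, 2↦0}  → |V|=5 |E|=4  E = 0-q->4 3-p->1 4-p->0 4-r->0
step 2: apply R3 at {0↦3, 1↦1, 2↦0}  → |V|=4 |E|=3  E = 0-q->4 4-p->0 4-r->0
final graph: no rule applies after step 2
NF edges: [(0, 4, 'q'), (4, 0, 'p'), (4, 0, 'r')]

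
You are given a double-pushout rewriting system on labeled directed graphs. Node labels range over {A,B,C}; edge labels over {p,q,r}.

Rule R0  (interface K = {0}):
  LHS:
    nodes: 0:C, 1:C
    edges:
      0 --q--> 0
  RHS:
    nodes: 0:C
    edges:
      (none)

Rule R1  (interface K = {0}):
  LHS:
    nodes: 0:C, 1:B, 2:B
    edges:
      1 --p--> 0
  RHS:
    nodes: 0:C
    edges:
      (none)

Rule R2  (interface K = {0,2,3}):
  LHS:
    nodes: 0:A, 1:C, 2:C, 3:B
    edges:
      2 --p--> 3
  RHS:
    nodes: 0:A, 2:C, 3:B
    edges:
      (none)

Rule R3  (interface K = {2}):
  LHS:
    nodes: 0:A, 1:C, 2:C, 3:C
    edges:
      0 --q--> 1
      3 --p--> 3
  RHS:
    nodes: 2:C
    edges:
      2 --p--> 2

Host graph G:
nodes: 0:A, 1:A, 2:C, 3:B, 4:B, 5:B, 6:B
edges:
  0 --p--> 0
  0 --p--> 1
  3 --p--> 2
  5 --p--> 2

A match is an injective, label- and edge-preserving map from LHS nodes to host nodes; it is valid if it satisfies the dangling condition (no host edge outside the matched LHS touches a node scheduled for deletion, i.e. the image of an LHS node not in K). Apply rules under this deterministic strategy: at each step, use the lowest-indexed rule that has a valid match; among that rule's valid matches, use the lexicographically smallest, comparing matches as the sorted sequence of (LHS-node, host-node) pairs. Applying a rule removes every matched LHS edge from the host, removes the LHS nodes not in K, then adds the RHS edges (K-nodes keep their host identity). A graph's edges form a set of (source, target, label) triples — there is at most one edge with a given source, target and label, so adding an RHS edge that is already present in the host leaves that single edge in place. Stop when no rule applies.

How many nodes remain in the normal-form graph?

[0] host  ⇒  7 nodes, 4 edges  {0-p->0 0-p->1 3-p->2 5-p->2}
[1] R1 @ {0↦2, 1↦3, 2↦4}  ⇒  5 nodes, 3 edges  {0-p->0 0-p->1 5-p->2}
[2] R1 @ {0↦2, 1↦5, 2↦6}  ⇒  3 nodes, 2 edges  {0-p->0 0-p->1}
final graph: no rule applies after step 2
NF nodes: {0:A, 1:A, 2:C}

Answer: 3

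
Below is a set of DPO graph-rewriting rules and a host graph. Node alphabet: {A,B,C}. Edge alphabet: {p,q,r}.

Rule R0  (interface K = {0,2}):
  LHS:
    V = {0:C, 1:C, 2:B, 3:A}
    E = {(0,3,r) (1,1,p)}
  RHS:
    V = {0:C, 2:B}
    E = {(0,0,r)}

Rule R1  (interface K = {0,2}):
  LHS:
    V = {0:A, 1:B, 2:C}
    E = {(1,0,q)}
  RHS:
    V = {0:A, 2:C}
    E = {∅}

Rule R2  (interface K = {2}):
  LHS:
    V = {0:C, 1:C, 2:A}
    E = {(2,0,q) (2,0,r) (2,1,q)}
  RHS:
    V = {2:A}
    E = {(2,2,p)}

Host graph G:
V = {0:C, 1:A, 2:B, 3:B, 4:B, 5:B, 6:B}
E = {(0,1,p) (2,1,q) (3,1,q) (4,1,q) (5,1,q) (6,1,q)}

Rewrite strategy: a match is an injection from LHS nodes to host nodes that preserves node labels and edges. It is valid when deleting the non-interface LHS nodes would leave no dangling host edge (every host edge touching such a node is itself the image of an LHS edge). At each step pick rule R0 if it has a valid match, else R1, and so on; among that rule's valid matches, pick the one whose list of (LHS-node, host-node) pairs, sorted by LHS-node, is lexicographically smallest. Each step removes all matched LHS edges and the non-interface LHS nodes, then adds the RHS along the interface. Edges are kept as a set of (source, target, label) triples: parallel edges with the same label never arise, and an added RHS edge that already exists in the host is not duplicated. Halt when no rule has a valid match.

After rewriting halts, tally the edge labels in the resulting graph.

Answer: p:1

Steps:
initial: |V|=7 |E|=6  E = 0-p->1 2-q->1 3-q->1 4-q->1 5-q->1 6-q->1
step 1: apply R1 at {0↦1, 1↦2, 2↦0}  → |V|=6 |E|=5  E = 0-p->1 3-q->1 4-q->1 5-q->1 6-q->1
step 2: apply R1 at {0↦1, 1↦3, 2↦0}  → |V|=5 |E|=4  E = 0-p->1 4-q->1 5-q->1 6-q->1
step 3: apply R1 at {0↦1, 1↦4, 2↦0}  → |V|=4 |E|=3  E = 0-p->1 5-q->1 6-q->1
step 4: apply R1 at {0↦1, 1↦5, 2↦0}  → |V|=3 |E|=2  E = 0-p->1 6-q->1
step 5: apply R1 at {0↦1, 1↦6, 2↦0}  → |V|=2 |E|=1  E = 0-p->1
halt: no rule applies after step 5
NF edges: [(0, 1, 'p')]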